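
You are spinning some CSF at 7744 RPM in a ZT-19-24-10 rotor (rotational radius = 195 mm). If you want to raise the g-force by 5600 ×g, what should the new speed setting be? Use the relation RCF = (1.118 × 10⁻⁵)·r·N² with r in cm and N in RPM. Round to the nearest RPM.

r = 195 mm = 19.5 cm
Current RCF = 1.118 × 10⁻⁵ × 19.5 × (7744)² = 1.118 × 10⁻⁵ × 19.5 × 59,969,536 ≈ 13,074 × g
Target RCF = 13,074 + 5,600 = 18,674 × g
N² = 18,674 / (21.801 × 10⁻⁵) = 85,656,621
N ≈ √85,656,621 ≈ 9,255.1

9255 RPM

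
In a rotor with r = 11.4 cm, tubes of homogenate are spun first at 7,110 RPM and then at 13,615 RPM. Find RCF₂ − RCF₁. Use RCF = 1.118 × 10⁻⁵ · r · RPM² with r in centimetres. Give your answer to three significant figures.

RCF₁ = 1.118 × 10⁻⁵ × 11.4 × (7110)² = 1.118 × 10⁻⁵ × 11.4 × 50,552,100 ≈ 6,443 × g
RCF₂ = 1.118 × 10⁻⁵ × 11.4 × (13615)² = 1.118 × 10⁻⁵ × 11.4 × 185,368,225 ≈ 23,625.6 × g
Increase = 23,625.6 − 6,443 = 17,182.6

17200 × g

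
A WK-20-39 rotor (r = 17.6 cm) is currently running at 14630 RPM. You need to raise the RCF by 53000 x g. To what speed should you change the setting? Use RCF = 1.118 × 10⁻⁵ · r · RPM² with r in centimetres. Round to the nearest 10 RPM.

≈ 21990 RPM

Current RCF = 1.118 × 10⁻⁵ × 17.6 × (14630)² = 1.118 × 10⁻⁵ × 17.6 × 214,036,900 ≈ 42,115.6 × g
Target RCF = 42,115.6 + 53,000 = 95,115.6 × g
N² = 95,115.6 / (19.6768 × 10⁻⁵) = 483,389,576
N ≈ √483,389,576 ≈ 21,986.1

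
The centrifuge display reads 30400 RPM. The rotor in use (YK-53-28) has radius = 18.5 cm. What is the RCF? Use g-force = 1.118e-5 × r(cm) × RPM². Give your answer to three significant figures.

≈ 191000 × g

RCF = 1.118 × 10⁻⁵ × 18.5 × (30400)² = 1.118 × 10⁻⁵ × 18.5 × 924,160,000 ≈ 191,144 × g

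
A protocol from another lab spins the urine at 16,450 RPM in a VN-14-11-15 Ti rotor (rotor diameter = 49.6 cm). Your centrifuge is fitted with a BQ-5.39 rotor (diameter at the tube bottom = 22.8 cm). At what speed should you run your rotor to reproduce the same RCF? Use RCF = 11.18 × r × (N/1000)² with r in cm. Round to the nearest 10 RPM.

24260 RPM

Original rotor: r = 49.6 / 2 = 24.8 cm
RCF = 11.18 × r × (N/1000)²
RCF_original = 11.18 × 24.8 × (16.45)² = 11.18 × 24.8 × 270.6025 ≈ 75,028.3 × g
Your rotor: r = 22.8 / 2 = 11.4 cm
75,028.3 = 11.18 × 11.4 × (N/1000)²
(N/1000)² = 75,028.3 / 127.452 = 588.6789
N = 1000 × √588.6789 ≈ 24,262.7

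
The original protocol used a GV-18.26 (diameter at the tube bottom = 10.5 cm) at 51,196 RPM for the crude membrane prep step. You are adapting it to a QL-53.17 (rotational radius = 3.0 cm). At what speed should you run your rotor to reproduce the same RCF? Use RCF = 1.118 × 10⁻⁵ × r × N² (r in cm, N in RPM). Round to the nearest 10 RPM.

≈ 67730 RPM

Original rotor: r = 10.5 / 2 = 5.25 cm
RCF = 1.118 × 10⁻⁵ × r × N²
RCF_original = 1.118 × 10⁻⁵ × 5.25 × (51196)² = 1.118 × 10⁻⁵ × 5.25 × 2,621,030,416 ≈ 153,841.4 × g
153,841.4 = 1.118 × 10⁻⁵ × 3 × N²
N² = 153,841.4 / (3.354 × 10⁻⁵) = 4,586,803,816
N ≈ √4,586,803,816 ≈ 67,725.9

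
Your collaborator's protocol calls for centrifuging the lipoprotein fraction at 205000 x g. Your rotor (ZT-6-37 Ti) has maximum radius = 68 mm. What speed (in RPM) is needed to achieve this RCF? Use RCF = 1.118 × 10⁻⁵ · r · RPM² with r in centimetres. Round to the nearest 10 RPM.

r = 68 mm = 6.8 cm
RCF = 1.118 × 10⁻⁵ × r × N²
205,000 = 1.118 × 10⁻⁵ × 6.8 × N²
N² = 205,000 / (7.6024 × 10⁻⁵) = 2,696,516,889
N ≈ √2,696,516,889 ≈ 51,928.0

≈ 51930 RPM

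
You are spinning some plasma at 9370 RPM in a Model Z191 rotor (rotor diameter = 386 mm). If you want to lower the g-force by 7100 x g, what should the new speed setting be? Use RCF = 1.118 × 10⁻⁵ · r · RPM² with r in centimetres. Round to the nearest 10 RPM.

≈ 7410 RPM

r = 386 mm / 2 = 193 mm = 19.3 cm
Current RCF = 1.118 × 10⁻⁵ × 19.3 × (9370)² = 1.118 × 10⁻⁵ × 19.3 × 87,796,900 ≈ 18,944.3 × g
Target RCF = 18,944.3 − 7,100 = 11,844.3 × g
N² = 11,844.3 / (21.5774 × 10⁻⁵) = 54,892,156
N ≈ √54,892,156 ≈ 7,408.9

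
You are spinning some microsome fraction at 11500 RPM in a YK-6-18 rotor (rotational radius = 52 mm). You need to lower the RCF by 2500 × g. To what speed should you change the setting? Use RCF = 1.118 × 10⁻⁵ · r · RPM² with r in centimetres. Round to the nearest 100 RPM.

r = 52 mm = 5.2 cm
Current RCF = 1.118 × 10⁻⁵ × 5.2 × (11500)² = 1.118 × 10⁻⁵ × 5.2 × 132,250,000 ≈ 7,688.5 × g
Target RCF = 7,688.5 − 2,500 = 5,188.5 × g
N² = 5,188.5 / (5.8136 × 10⁻⁵) = 89,247,626
N ≈ √89,247,626 ≈ 9,447.1

9400 RPM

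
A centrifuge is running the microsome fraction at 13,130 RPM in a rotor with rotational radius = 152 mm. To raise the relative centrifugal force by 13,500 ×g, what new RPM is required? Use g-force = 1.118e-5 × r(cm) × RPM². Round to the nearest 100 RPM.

≈ 15900 RPM

r = 152 mm = 15.2 cm
Current RCF = 1.118 × 10⁻⁵ × 15.2 × (13130)² = 1.118 × 10⁻⁵ × 15.2 × 172,396,900 ≈ 29,296.4 × g
Target RCF = 29,296.4 + 13,500 = 42,796.4 × g
N² = 42,796.4 / (16.9936 × 10⁻⁵) = 251,838,339
N ≈ √251,838,339 ≈ 15,869.4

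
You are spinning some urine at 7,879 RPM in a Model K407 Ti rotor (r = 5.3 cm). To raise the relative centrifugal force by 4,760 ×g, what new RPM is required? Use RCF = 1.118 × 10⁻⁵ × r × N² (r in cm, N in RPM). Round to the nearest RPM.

N₂ ≈ 11934 RPM

Current RCF = 1.118 × 10⁻⁵ × 5.3 × (7879)² = 1.118 × 10⁻⁵ × 5.3 × 62,078,641 ≈ 3,678.4 × g
Target RCF = 3,678.4 + 4,760 = 8,438.4 × g
N² = 8,438.4 / (5.9254 × 10⁻⁵) = 142,410,639
N ≈ √142,410,639 ≈ 11,933.6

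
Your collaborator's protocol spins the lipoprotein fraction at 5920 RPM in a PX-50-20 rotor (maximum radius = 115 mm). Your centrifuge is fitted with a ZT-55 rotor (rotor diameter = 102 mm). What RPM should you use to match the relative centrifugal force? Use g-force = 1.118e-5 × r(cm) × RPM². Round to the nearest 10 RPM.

Original rotor: r = 115 mm = 11.5 cm
RCF_original = 1.118 × 10⁻⁵ × 11.5 × (5920)² = 1.118 × 10⁻⁵ × 11.5 × 35,046,400 ≈ 4,505.9 × g
Your rotor: r = 102 mm / 2 = 51 mm = 5.1 cm
4,505.9 = 1.118 × 10⁻⁵ × 5.1 × N²
N² = 4,505.9 / (5.7018 × 10⁻⁵) = 79,025,922
N ≈ √79,025,922 ≈ 8,889.7

≈ 8890 RPM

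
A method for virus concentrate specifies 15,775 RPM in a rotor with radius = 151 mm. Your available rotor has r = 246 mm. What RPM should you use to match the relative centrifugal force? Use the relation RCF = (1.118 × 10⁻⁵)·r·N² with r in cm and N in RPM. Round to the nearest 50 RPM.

≈ 12350 RPM

Original rotor: r = 151 mm = 15.1 cm
RCF_original = 1.118 × 10⁻⁵ × 15.1 × (15775)² = 1.118 × 10⁻⁵ × 15.1 × 248,850,625 ≈ 42,010.5 × g
Your rotor: r = 246 mm = 24.6 cm
42,010.5 = 1.118 × 10⁻⁵ × 24.6 × N²
N² = 42,010.5 / (27.5028 × 10⁻⁵) = 152,749,902
N ≈ √152,749,902 ≈ 12,359.2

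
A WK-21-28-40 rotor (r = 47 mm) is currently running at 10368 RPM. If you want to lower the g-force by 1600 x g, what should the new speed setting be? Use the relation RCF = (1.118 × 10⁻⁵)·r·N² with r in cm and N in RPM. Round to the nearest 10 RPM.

≈ 8780 RPM

r = 47 mm = 4.7 cm
Current RCF = 1.118 × 10⁻⁵ × 4.7 × (10368)² = 1.118 × 10⁻⁵ × 4.7 × 107,495,424 ≈ 5,648.5 × g
Target RCF = 5,648.5 − 1,600 = 4,048.5 × g
N² = 4,048.5 / (5.2546 × 10⁻⁵) = 77,046,778
N ≈ √77,046,778 ≈ 8,777.6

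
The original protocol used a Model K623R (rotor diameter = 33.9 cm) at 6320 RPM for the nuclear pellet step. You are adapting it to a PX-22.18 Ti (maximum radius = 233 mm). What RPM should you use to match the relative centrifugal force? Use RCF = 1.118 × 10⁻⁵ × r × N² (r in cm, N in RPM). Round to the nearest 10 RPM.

Original rotor: r = 33.9 / 2 = 16.95 cm
RCF = 1.118 × 10⁻⁵ × r × N²
RCF_original = 1.118 × 10⁻⁵ × 16.95 × (6320)² = 1.118 × 10⁻⁵ × 16.95 × 39,942,400 ≈ 7,569.1 × g
Your rotor: r = 233 mm = 23.3 cm
7,569.1 = 1.118 × 10⁻⁵ × 23.3 × N²
N² = 7,569.1 / (26.0494 × 10⁻⁵) = 29,056,715
N ≈ √29,056,715 ≈ 5,390.4

≈ 5390 RPM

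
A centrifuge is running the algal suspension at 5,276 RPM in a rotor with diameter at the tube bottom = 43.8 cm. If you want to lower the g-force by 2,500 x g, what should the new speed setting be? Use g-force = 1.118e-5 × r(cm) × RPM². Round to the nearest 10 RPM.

r = 43.8 / 2 = 21.9 cm
Current RCF = 1.118 × 10⁻⁵ × 21.9 × (5276)² = 1.118 × 10⁻⁵ × 21.9 × 27,836,176 ≈ 6,815.5 × g
Target RCF = 6,815.5 − 2,500 = 4,315.5 × g
N² = 4,315.5 / (24.4842 × 10⁻⁵) = 17,625,652
N ≈ √17,625,652 ≈ 4,198.3

N₂ ≈ 4200 RPM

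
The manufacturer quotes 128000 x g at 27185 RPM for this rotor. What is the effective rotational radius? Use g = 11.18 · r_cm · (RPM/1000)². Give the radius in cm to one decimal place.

RCF = 11.18 × r × (N/1000)²
128000 = 11.18 × r × (27.185)²
r = 128000 / (11.18 × 739.024225) = 128000 / 8262.291 ≈ 15.492 cm

15.5 cm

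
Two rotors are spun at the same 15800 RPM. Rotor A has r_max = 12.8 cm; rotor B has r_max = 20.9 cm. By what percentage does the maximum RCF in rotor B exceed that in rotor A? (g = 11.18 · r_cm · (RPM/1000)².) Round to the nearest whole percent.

63%

At equal RPM, RCF scales linearly with r: ratio = 20.9 / 12.8 = 1.6328.
So rotor B delivers 63.3% more g-force.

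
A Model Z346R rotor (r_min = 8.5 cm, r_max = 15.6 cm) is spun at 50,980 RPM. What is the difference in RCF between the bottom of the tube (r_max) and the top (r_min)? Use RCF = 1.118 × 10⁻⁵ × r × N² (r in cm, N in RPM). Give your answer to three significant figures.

ΔRCF ≈ 206000 ×g

RCF_max = 1.118 × 10⁻⁵ × 15.6 × (50980)² = 1.118 × 10⁻⁵ × 15.6 × 2,598,960,400 ≈ 453,279.5 × g
RCF_min = 1.118 × 10⁻⁵ × 8.5 × (50980)² = 1.118 × 10⁻⁵ × 8.5 × 2,598,960,400 ≈ 246,979.2 × g
ΔRCF = 453,279.5 − 246,979.2 = 206,300.3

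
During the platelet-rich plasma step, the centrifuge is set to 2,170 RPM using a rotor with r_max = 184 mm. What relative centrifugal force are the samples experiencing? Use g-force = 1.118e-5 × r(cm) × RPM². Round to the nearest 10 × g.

≈ 970 g

r = 184 mm = 18.4 cm
RCF = 1.118 × 10⁻⁵ × 18.4 × (2170)² = 1.118 × 10⁻⁵ × 18.4 × 4,708,900 ≈ 968.7 × g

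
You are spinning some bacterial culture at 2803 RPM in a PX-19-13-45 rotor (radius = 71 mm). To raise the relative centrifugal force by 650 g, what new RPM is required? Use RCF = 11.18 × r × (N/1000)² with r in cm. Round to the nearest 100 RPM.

r = 71 mm = 7.1 cm
Current RCF = 11.18 × 7.1 × (2.803)² = 11.18 × 7.1 × 7.856809 ≈ 623.7 × g
Target RCF = 623.7 + 650 = 1,273.7 × g
(N/1000)² = 1,273.7 / 79.378 = 16.04601
N = 1000 × √16.04601 ≈ 4,005.7

4000 RPM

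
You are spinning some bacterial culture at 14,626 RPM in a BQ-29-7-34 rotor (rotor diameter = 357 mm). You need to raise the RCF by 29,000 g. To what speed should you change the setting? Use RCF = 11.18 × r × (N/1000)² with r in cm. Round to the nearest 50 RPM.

r = 357 mm / 2 = 178.5 mm = 17.85 cm
Current RCF = 11.18 × 17.85 × (14.626)² = 11.18 × 17.85 × 213.919876 ≈ 42,690.5 × g
Target RCF = 42,690.5 + 29,000 = 71,690.5 × g
(N/1000)² = 71,690.5 / 199.563 = 359.2374
N = 1000 × √359.2374 ≈ 18,953.6

≈ 18950 RPM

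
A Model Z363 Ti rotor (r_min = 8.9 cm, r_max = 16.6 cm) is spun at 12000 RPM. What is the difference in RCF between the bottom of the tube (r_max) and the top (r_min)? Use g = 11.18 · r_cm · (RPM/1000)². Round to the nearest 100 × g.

≈ 12400 × g

RCF_max = 11.18 × 16.6 × (12)² = 11.18 × 16.6 × 144 ≈ 26,724.7 × g
RCF_min = 11.18 × 8.9 × (12)² = 11.18 × 8.9 × 144 ≈ 14,328.3 × g
ΔRCF = 26,724.7 − 14,328.3 = 12,396.4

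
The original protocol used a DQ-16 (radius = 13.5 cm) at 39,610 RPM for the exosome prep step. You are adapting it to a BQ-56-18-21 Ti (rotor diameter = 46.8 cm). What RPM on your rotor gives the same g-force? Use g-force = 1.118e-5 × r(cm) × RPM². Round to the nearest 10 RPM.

RCF_original = 1.118 × 10⁻⁵ × 13.5 × (39610)² = 1.118 × 10⁻⁵ × 13.5 × 1,568,952,100 ≈ 236,801.9 × g
Your rotor: r = 46.8 / 2 = 23.4 cm
236,801.9 = 1.118 × 10⁻⁵ × 23.4 × N²
N² = 236,801.9 / (26.1612 × 10⁻⁵) = 905,164,518
N ≈ √905,164,518 ≈ 30,086.0

≈ 30090 RPM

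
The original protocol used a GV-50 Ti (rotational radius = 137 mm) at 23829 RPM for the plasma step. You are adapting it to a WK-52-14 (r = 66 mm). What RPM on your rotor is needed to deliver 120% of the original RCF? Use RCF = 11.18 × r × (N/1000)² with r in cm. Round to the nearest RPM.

≈ 37608 RPM

Original rotor: r = 137 mm = 13.7 cm
RCF = 11.18 × r × (N/1000)²
RCF_original = 11.18 × 13.7 × (23.829)² = 11.18 × 13.7 × 567.821241 ≈ 86,970.9 × g
Target RCF = 1.2 × 86,970.9 ≈ 104,365.1 × g
Your rotor: r = 66 mm = 6.6 cm
104,365.1 = 11.18 × 6.6 × (N/1000)²
(N/1000)² = 104,365.1 / 73.788 = 1414.391
N = 1000 × √1414.391 ≈ 37,608.4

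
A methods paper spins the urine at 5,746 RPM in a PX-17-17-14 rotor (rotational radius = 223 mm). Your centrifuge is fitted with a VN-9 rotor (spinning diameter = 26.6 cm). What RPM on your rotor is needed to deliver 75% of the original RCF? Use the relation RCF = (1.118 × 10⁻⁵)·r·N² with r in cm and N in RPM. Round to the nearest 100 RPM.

6400 RPM

Original rotor: r = 223 mm = 22.3 cm
RCF_original = 1.118 × 10⁻⁵ × 22.3 × (5746)² = 1.118 × 10⁻⁵ × 22.3 × 33,016,516 ≈ 8,231.5 × g
Target RCF = 0.75 × 8,231.5 ≈ 6,173.6 × g
Your rotor: r = 26.6 / 2 = 13.3 cm
6,173.6 = 1.118 × 10⁻⁵ × 13.3 × N²
N² = 6,173.6 / (14.8694 × 10⁻⁵) = 41,518,824
N ≈ √41,518,824 ≈ 6,443.5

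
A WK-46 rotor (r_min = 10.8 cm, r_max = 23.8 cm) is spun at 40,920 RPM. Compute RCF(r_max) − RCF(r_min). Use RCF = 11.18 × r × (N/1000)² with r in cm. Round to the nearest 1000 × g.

243000 g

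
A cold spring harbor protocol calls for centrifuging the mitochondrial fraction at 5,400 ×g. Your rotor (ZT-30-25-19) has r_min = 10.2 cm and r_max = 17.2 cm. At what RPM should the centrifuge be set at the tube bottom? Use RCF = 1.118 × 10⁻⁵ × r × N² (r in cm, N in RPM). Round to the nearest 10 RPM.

Use r_max = 17.2 cm.
RCF = 1.118 × 10⁻⁵ × r × N²
5,400 = 1.118 × 10⁻⁵ × 17.2 × N²
N² = 5,400 / (19.2296 × 10⁻⁵) = 28,081,707
N ≈ √28,081,707 ≈ 5,299.2

≈ 5300 RPM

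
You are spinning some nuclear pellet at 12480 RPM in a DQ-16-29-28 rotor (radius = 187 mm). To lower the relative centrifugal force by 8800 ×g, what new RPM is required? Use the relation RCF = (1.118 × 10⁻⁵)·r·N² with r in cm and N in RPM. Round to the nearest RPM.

10661 RPM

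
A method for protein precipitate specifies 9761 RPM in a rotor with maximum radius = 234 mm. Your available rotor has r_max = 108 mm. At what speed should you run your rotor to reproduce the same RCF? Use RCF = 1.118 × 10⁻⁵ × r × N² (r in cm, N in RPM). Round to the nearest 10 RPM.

≈ 14370 RPM

Original rotor: r = 234 mm = 23.4 cm
RCF = 1.118 × 10⁻⁵ × r × N²
RCF_original = 1.118 × 10⁻⁵ × 23.4 × (9761)² = 1.118 × 10⁻⁵ × 23.4 × 95,277,121 ≈ 24,925.6 × g
Your rotor: r = 108 mm = 10.8 cm
24,925.6 = 1.118 × 10⁻⁵ × 10.8 × N²
N² = 24,925.6 / (12.0744 × 10⁻⁵) = 206,433,446
N ≈ √206,433,446 ≈ 14,367.8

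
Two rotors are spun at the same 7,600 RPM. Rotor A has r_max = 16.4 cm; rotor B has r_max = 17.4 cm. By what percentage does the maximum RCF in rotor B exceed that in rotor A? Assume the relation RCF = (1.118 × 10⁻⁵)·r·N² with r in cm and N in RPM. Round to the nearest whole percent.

At equal RPM, RCF scales linearly with r: ratio = 17.4 / 16.4 = 1.0610.
So rotor B delivers 6.1% more g-force.

6%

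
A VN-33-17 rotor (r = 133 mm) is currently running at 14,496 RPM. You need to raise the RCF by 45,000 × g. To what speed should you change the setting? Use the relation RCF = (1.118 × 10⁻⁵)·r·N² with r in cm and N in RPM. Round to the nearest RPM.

r = 133 mm = 13.3 cm
Current RCF = 1.118 × 10⁻⁵ × 13.3 × (14496)² = 1.118 × 10⁻⁵ × 13.3 × 210,134,016 ≈ 31,245.7 × g
Target RCF = 31,245.7 + 45,000 = 76,245.7 × g
N² = 76,245.7 / (14.8694 × 10⁻⁵) = 512,769,177
N ≈ √512,769,177 ≈ 22,644.4

22644 RPM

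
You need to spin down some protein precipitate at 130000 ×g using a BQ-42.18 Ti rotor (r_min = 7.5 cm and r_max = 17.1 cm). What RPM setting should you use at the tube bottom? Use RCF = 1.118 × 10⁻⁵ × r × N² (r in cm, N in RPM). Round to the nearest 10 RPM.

Use r_max = 17.1 cm.
130,000 = 1.118 × 10⁻⁵ × 17.1 × N²
N² = 130,000 / (19.1178 × 10⁻⁵) = 679,994,560
N ≈ √679,994,560 ≈ 26,076.7

26080 RPM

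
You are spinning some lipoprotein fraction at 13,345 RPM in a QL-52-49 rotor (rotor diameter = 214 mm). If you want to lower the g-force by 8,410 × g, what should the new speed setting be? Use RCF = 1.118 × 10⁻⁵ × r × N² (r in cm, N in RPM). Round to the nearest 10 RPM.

r = 214 mm / 2 = 107 mm = 10.7 cm
Current RCF = 1.118 × 10⁻⁵ × 10.7 × (13345)² = 1.118 × 10⁻⁵ × 10.7 × 178,089,025 ≈ 21,304.1 × g
Target RCF = 21,304.1 − 8,410 = 12,894.1 × g
N² = 12,894.1 / (11.9626 × 10⁻⁵) = 107,786,769
N ≈ √107,786,769 ≈ 10,382.0

10380 RPM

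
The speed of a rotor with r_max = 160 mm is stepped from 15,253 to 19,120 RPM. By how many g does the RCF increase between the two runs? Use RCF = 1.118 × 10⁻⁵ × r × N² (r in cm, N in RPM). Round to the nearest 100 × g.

r = 160 mm = 16.0 cm
RCF₁ = 1.118 × 10⁻⁵ × 16 × (15253)² = 1.118 × 10⁻⁵ × 16 × 232,654,009 ≈ 41,617.1 × g
RCF₂ = 1.118 × 10⁻⁵ × 16 × (19120)² = 1.118 × 10⁻⁵ × 16 × 365,574,400 ≈ 65,393.9 × g
Increase = 65,393.9 − 41,617.1 = 23,776.8

≈ 23800 g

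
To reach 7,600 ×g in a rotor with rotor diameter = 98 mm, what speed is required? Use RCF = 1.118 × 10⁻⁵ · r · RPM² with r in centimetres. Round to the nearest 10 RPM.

r = 98 mm / 2 = 49 mm = 4.9 cm
7,600 = 1.118 × 10⁻⁵ × 4.9 × N²
N² = 7,600 / (5.4782 × 10⁻⁵) = 138,731,700
N ≈ √138,731,700 ≈ 11,778.4

11780 RPM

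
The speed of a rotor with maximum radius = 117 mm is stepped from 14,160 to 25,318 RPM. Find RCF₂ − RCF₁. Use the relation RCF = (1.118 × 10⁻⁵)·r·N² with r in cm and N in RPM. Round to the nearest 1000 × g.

58000 ×g

r = 117 mm = 11.7 cm
RCF₁ = 1.118 × 10⁻⁵ × 11.7 × (14160)² = 1.118 × 10⁻⁵ × 11.7 × 200,505,600 ≈ 26,227.3 × g
RCF₂ = 1.118 × 10⁻⁵ × 11.7 × (25318)² = 1.118 × 10⁻⁵ × 11.7 × 641,001,124 ≈ 83,846.8 × g
Increase = 83,846.8 − 26,227.3 = 57,619.5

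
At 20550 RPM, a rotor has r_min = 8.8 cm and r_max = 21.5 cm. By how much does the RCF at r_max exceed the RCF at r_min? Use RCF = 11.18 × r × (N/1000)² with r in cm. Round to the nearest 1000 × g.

ΔRCF ≈ 60000 g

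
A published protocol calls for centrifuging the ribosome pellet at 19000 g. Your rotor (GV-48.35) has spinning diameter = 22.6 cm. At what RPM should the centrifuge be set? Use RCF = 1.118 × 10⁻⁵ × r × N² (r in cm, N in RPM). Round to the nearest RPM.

≈ 12264 RPM

r = 22.6 / 2 = 11.3 cm
19,000 = 1.118 × 10⁻⁵ × 11.3 × N²
N² = 19,000 / (12.6334 × 10⁻⁵) = 150,394,985
N ≈ √150,394,985 ≈ 12,263.6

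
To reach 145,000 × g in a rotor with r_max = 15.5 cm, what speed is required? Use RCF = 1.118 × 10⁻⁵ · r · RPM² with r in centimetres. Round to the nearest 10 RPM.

N ≈ 28930 RPM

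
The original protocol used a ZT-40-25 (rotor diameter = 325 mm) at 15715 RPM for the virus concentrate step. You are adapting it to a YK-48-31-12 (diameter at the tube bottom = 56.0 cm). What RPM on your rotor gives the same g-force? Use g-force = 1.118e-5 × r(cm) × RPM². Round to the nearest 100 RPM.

Original rotor: r = 325 mm / 2 = 162.5 mm = 16.25 cm
RCF_original = 1.118 × 10⁻⁵ × 16.25 × (15715)² = 1.118 × 10⁻⁵ × 16.25 × 246,961,225 ≈ 44,866.7 × g
Your rotor: r = 56.0 / 2 = 28 cm
44,866.7 = 1.118 × 10⁻⁵ × 28 × N²
N² = 44,866.7 / (31.304 × 10⁻⁵) = 143,325,773
N ≈ √143,325,773 ≈ 11,971.9

≈ 12000 RPM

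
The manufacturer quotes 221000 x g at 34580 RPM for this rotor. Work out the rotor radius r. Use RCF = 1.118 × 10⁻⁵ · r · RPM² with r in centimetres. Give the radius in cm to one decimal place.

RCF = 1.118 × 10⁻⁵ × r × N²
221000 = 1.118 × 10⁻⁵ × r × (34580)²
r = 221000 / (1.118 × 10⁻⁵ × 1,195,776,400) = 221000 / 13368.78 ≈ 16.531 cm

≈ 16.5 cm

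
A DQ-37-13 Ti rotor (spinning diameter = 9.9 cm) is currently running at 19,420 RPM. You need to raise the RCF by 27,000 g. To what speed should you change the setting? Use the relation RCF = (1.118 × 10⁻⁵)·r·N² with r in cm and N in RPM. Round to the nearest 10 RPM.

N₂ ≈ 29410 RPM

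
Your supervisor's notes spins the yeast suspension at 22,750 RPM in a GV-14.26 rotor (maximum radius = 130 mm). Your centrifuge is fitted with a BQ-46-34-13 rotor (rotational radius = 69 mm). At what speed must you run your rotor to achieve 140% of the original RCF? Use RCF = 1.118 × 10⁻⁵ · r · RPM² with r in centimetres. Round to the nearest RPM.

≈ 36948 RPM

Original rotor: r = 130 mm = 13.0 cm
RCF = 1.118 × 10⁻⁵ × r × N²
RCF_original = 1.118 × 10⁻⁵ × 13 × (22750)² = 1.118 × 10⁻⁵ × 13 × 517,562,500 ≈ 75,222.5 × g
Target RCF = 1.4 × 75,222.5 ≈ 105,311.5 × g
Your rotor: r = 69 mm = 6.9 cm
105,311.5 = 1.118 × 10⁻⁵ × 6.9 × N²
N² = 105,311.5 / (7.7142 × 10⁻⁵) = 1,365,164,243
N ≈ √1,365,164,243 ≈ 36,948.1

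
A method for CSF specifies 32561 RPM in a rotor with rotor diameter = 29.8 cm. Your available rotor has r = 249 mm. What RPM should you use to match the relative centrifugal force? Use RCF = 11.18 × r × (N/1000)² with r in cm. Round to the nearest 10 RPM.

≈ 25190 RPM

Original rotor: r = 29.8 / 2 = 14.9 cm
RCF_original = 11.18 × 14.9 × (32.561)² = 11.18 × 14.9 × 1,060.218721 ≈ 176,613.4 × g
Your rotor: r = 249 mm = 24.9 cm
176,613.4 = 11.18 × 24.9 × (N/1000)²
(N/1000)² = 176,613.4 / 278.382 = 634.4282
N = 1000 × √634.4282 ≈ 25,187.9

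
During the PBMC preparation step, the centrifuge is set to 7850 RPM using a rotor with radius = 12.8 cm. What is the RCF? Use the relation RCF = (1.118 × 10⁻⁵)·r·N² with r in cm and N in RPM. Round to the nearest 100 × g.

8800 x g

RCF = 1.118 × 10⁻⁵ × 12.8 × (7850)² = 1.118 × 10⁻⁵ × 12.8 × 61,622,500 ≈ 8,818.4 × g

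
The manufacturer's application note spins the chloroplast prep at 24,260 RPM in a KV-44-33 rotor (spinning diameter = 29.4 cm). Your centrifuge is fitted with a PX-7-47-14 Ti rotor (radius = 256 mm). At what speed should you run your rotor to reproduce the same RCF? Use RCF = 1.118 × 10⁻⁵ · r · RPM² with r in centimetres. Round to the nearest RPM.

18384 RPM

Original rotor: r = 29.4 / 2 = 14.7 cm
RCF_original = 1.118 × 10⁻⁵ × 14.7 × (24260)² = 1.118 × 10⁻⁵ × 14.7 × 588,547,600 ≈ 96,725.4 × g
Your rotor: r = 256 mm = 25.6 cm
96,725.4 = 1.118 × 10⁻⁵ × 25.6 × N²
N² = 96,725.4 / (28.6208 × 10⁻⁵) = 337,954,914
N ≈ √337,954,914 ≈ 18,383.6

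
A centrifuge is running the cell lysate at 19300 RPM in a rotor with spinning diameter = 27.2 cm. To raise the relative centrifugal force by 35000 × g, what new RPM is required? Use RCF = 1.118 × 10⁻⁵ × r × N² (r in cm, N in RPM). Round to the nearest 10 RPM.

24550 RPM

r = 27.2 / 2 = 13.6 cm
Current RCF = 1.118 × 10⁻⁵ × 13.6 × (19300)² = 1.118 × 10⁻⁵ × 13.6 × 372,490,000 ≈ 56,636.4 × g
Target RCF = 56,636.4 + 35,000 = 91,636.4 × g
N² = 91,636.4 / (15.2048 × 10⁻⁵) = 602,680,732
N ≈ √602,680,732 ≈ 24,549.6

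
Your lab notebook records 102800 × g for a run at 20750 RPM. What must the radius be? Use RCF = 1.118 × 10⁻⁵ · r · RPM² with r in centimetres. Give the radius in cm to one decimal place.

RCF = 1.118 × 10⁻⁵ × r × N²
102800 = 1.118 × 10⁻⁵ × r × (20750)²
r = 102800 / (1.118 × 10⁻⁵ × 430,562,500) = 102800 / 4813.689 ≈ 21.356 cm

≈ 21.4 cm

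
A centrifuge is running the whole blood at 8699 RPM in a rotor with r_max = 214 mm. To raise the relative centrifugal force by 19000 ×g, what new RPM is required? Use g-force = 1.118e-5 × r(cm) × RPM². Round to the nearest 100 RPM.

r = 214 mm = 21.4 cm
Current RCF = 1.118 × 10⁻⁵ × 21.4 × (8699)² = 1.118 × 10⁻⁵ × 21.4 × 75,672,601 ≈ 18,104.8 × g
Target RCF = 18,104.8 + 19,000 = 37,104.8 × g
N² = 37,104.8 / (23.9252 × 10⁻⁵) = 155,086,687
N ≈ √155,086,687 ≈ 12,453.4

≈ 12500 RPM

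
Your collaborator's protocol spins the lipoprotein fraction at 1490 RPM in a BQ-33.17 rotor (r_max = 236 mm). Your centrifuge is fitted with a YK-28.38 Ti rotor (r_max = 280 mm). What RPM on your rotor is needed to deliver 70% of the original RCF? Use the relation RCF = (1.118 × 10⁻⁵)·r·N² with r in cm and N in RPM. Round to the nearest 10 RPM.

≈ 1140 RPM

Original rotor: r = 236 mm = 23.6 cm
RCF = 1.118 × 10⁻⁵ × r × N²
RCF_original = 1.118 × 10⁻⁵ × 23.6 × (1490)² = 1.118 × 10⁻⁵ × 23.6 × 2,220,100 ≈ 585.8 × g
Target RCF = 0.7 × 585.8 ≈ 410.1 × g
Your rotor: r = 280 mm = 28.0 cm
410.1 = 1.118 × 10⁻⁵ × 28 × N²
N² = 410.1 / (31.304 × 10⁻⁵) = 1,310,056
N ≈ √1,310,056 ≈ 1,144.6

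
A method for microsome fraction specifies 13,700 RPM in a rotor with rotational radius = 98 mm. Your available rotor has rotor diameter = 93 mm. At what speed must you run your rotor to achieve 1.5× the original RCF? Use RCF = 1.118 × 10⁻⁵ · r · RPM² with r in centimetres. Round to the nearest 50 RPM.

≈ 24350 RPM

Original rotor: r = 98 mm = 9.8 cm
RCF = 1.118 × 10⁻⁵ × r × N²
RCF_original = 1.118 × 10⁻⁵ × 9.8 × (13700)² = 1.118 × 10⁻⁵ × 9.8 × 187,690,000 ≈ 20,564.1 × g
Target RCF = 1.5 × 20,564.1 ≈ 30,846.1 × g
Your rotor: r = 93 mm / 2 = 46.5 mm = 4.65 cm
30,846.1 = 1.118 × 10⁻⁵ × 4.65 × N²
N² = 30,846.1 / (5.1987 × 10⁻⁵) = 593,342,566
N ≈ √593,342,566 ≈ 24,358.6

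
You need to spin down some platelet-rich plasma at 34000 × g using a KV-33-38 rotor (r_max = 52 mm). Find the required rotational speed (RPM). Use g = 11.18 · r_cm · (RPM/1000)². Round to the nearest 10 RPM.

N ≈ 24180 RPM

r = 52 mm = 5.2 cm
34,000 = 11.18 × 5.2 × (N/1000)²
(N/1000)² = 34,000 / 58.136 = 584.8356
N = 1000 × √584.8356 ≈ 24,183.4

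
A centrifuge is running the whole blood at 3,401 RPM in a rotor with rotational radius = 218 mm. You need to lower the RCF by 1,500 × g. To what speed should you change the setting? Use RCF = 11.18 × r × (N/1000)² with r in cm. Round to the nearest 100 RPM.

≈ 2300 RPM

r = 218 mm = 21.8 cm
Current RCF = 11.18 × 21.8 × (3.401)² = 11.18 × 21.8 × 11.566801 ≈ 2,819.1 × g
Target RCF = 2,819.1 − 1,500 = 1,319.1 × g
(N/1000)² = 1,319.1 / 243.724 = 5.41227
N = 1000 × √5.41227 ≈ 2,326.4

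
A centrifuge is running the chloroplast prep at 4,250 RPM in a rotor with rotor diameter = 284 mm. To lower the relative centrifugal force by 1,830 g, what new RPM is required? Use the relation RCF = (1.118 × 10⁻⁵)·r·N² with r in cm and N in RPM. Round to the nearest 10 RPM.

N₂ ≈ 2560 RPM

r = 284 mm / 2 = 142 mm = 14.2 cm
Current RCF = 1.118 × 10⁻⁵ × 14.2 × (4250)² = 1.118 × 10⁻⁵ × 14.2 × 18,062,500 ≈ 2,867.5 × g
Target RCF = 2,867.5 − 1,830 = 1,037.5 × g
N² = 1,037.5 / (15.8756 × 10⁻⁵) = 6,535,186
N ≈ √6,535,186 ≈ 2,556.4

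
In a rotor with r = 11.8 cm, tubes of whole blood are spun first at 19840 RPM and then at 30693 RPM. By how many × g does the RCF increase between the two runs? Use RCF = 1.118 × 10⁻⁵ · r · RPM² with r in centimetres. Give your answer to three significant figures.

72400 × g

RCF₁ = 1.118 × 10⁻⁵ × 11.8 × (19840)² = 1.118 × 10⁻⁵ × 11.8 × 393,625,600 ≈ 51,928.7 × g
RCF₂ = 1.118 × 10⁻⁵ × 11.8 × (30693)² = 1.118 × 10⁻⁵ × 11.8 × 942,060,249 ≈ 124,280.4 × g
Increase = 124,280.4 − 51,928.7 = 72,351.7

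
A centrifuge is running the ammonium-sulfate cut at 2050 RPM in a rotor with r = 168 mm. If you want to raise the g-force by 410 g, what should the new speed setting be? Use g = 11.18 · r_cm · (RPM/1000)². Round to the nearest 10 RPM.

N₂ ≈ 2530 RPM

r = 168 mm = 16.8 cm
Current RCF = 11.18 × 16.8 × (2.05)² = 11.18 × 16.8 × 4.2025 ≈ 789.3 × g
Target RCF = 789.3 + 410 = 1,199.3 × g
(N/1000)² = 1,199.3 / 187.824 = 6.385233
N = 1000 × √6.385233 ≈ 2,526.9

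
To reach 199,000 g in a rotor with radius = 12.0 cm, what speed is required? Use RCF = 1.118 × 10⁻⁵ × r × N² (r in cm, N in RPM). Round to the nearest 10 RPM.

≈ 38510 RPM

RCF = 1.118 × 10⁻⁵ × r × N²
199,000 = 1.118 × 10⁻⁵ × 12 × N²
N² = 199,000 / (13.416 × 10⁻⁵) = 1,483,303,518
N ≈ √1,483,303,518 ≈ 38,513.7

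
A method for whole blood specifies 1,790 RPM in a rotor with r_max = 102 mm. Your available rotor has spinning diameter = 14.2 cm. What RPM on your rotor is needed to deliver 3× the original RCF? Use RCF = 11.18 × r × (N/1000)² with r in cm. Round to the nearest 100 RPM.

Original rotor: r = 102 mm = 10.2 cm
RCF_original = 11.18 × 10.2 × (1.79)² = 11.18 × 10.2 × 3.2041 ≈ 365.4 × g
Target RCF = 3 × 365.4 ≈ 1,096.2 × g
Your rotor: r = 14.2 / 2 = 7.1 cm
1,096.2 = 11.18 × 7.1 × (N/1000)²
(N/1000)² = 1,096.2 / 79.378 = 13.80987
N = 1000 × √13.80987 ≈ 3,716.2

≈ 3700 RPM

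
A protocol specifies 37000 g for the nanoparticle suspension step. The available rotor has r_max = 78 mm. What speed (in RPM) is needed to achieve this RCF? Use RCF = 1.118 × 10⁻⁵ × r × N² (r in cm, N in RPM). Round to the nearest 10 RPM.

r = 78 mm = 7.8 cm
37,000 = 1.118 × 10⁻⁵ × 7.8 × N²
N² = 37,000 / (8.7204 × 10⁻⁵) = 424,292,464
N ≈ √424,292,464 ≈ 20,598.4

20600 RPM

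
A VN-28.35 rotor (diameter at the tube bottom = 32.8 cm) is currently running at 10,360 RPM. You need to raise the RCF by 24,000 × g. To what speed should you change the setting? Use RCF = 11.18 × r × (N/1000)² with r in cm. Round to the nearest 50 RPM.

r = 32.8 / 2 = 16.4 cm
Current RCF = 11.18 × 16.4 × (10.36)² = 11.18 × 16.4 × 107.3296 ≈ 19,679.1 × g
Target RCF = 19,679.1 + 24,000 = 43,679.1 × g
(N/1000)² = 43,679.1 / 183.352 = 238.2254
N = 1000 × √238.2254 ≈ 15,434.6

15450 RPM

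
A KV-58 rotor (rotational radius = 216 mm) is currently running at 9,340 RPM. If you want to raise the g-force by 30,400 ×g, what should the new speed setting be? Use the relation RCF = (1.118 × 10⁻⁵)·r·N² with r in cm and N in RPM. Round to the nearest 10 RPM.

14600 RPM

r = 216 mm = 21.6 cm
Current RCF = 1.118 × 10⁻⁵ × 21.6 × (9340)² = 1.118 × 10⁻⁵ × 21.6 × 87,235,600 ≈ 21,066.4 × g
Target RCF = 21,066.4 + 30,400 = 51,466.4 × g
N² = 51,466.4 / (24.1488 × 10⁻⁵) = 213,121,977
N ≈ √213,121,977 ≈ 14,598.7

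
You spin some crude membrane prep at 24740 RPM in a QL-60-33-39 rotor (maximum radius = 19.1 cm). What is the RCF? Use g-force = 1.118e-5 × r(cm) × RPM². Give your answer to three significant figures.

RCF = 1.118 × 10⁻⁵ × r × N²
RCF = 1.118 × 10⁻⁵ × 19.1 × (24740)² = 1.118 × 10⁻⁵ × 19.1 × 612,067,600 ≈ 130,699.7 × g

131000 × g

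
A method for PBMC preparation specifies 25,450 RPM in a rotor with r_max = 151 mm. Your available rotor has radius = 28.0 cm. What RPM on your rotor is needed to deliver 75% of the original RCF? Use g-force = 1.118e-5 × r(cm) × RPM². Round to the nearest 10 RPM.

≈ 16190 RPM

Original rotor: r = 151 mm = 15.1 cm
RCF_original = 1.118 × 10⁻⁵ × 15.1 × (25450)² = 1.118 × 10⁻⁵ × 15.1 × 647,702,500 ≈ 109,343.8 × g
Target RCF = 0.75 × 109,343.8 ≈ 82,007.9 × g
82,007.9 = 1.118 × 10⁻⁵ × 28 × N²
N² = 82,007.9 / (31.304 × 10⁻⁵) = 261,972,591
N ≈ √261,972,591 ≈ 16,185.6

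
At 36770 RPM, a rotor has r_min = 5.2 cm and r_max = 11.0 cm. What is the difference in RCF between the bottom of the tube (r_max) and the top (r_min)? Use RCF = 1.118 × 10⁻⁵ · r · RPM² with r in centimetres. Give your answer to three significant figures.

≈ 87700 × g

RCF_max = 1.118 × 10⁻⁵ × 11 × (36770)² = 1.118 × 10⁻⁵ × 11 × 1,352,032,900 ≈ 166,273 × g
RCF_min = 1.118 × 10⁻⁵ × 5.2 × (36770)² = 1.118 × 10⁻⁵ × 5.2 × 1,352,032,900 ≈ 78,601.8 × g
ΔRCF = 166,273 − 78,601.8 = 87,671.2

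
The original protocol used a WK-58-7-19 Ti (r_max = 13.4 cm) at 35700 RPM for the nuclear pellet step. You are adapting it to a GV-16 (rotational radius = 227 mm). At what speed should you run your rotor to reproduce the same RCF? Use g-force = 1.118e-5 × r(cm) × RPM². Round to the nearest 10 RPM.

27430 RPM

RCF_original = 1.118 × 10⁻⁵ × 13.4 × (35700)² = 1.118 × 10⁻⁵ × 13.4 × 1,274,490,000 ≈ 190,933.9 × g
Your rotor: r = 227 mm = 22.7 cm
190,933.9 = 1.118 × 10⁻⁵ × 22.7 × N²
N² = 190,933.9 / (25.3786 × 10⁻⁵) = 752,342,131
N ≈ √752,342,131 ≈ 27,428.9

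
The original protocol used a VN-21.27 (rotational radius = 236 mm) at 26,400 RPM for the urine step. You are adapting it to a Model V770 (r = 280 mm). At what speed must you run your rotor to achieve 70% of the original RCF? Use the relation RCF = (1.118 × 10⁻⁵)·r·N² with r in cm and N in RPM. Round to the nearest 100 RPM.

≈ 20300 RPM

Original rotor: r = 236 mm = 23.6 cm
RCF = 1.118 × 10⁻⁵ × r × N²
RCF_original = 1.118 × 10⁻⁵ × 23.6 × (26400)² = 1.118 × 10⁻⁵ × 23.6 × 696,960,000 ≈ 183,891.5 × g
Target RCF = 0.7 × 183,891.5 ≈ 128,724 × g
Your rotor: r = 280 mm = 28.0 cm
128,724 = 1.118 × 10⁻⁵ × 28 × N²
N² = 128,724 / (31.304 × 10⁻⁵) = 411,206,236
N ≈ √411,206,236 ≈ 20,278.2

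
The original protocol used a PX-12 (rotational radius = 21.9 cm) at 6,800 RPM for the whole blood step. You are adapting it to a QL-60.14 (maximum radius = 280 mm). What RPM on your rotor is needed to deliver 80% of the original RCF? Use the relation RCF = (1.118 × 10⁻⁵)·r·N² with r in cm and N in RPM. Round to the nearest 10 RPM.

RCF_original = 1.118 × 10⁻⁵ × 21.9 × (6800)² = 1.118 × 10⁻⁵ × 21.9 × 46,240,000 ≈ 11,321.5 × g
Target RCF = 0.8 × 11,321.5 ≈ 9,057.2 × g
Your rotor: r = 280 mm = 28.0 cm
9,057.2 = 1.118 × 10⁻⁵ × 28 × N²
N² = 9,057.2 / (31.304 × 10⁻⁵) = 28,933,044
N ≈ √28,933,044 ≈ 5,378.9

≈ 5380 RPM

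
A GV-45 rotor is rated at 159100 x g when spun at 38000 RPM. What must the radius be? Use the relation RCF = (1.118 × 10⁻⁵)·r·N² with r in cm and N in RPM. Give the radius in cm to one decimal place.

≈ 9.9 cm

RCF = 1.118 × 10⁻⁵ × r × N²
159100 = 1.118 × 10⁻⁵ × r × (38000)²
r = 159100 / (1.118 × 10⁻⁵ × 1,444,000,000) = 159100 / 16143.92 ≈ 9.855 cm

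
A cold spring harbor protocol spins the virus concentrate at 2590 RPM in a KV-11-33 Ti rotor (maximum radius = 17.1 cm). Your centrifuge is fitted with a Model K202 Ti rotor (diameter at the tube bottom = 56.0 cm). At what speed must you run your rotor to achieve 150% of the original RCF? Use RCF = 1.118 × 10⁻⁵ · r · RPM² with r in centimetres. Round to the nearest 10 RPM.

RCF_original = 1.118 × 10⁻⁵ × 17.1 × (2590)² = 1.118 × 10⁻⁵ × 17.1 × 6,708,100 ≈ 1,282.4 × g
Target RCF = 1.5 × 1,282.4 ≈ 1,923.6 × g
Your rotor: r = 56.0 / 2 = 28 cm
1,923.6 = 1.118 × 10⁻⁵ × 28 × N²
N² = 1,923.6 / (31.304 × 10⁻⁵) = 6,144,902
N ≈ √6,144,902 ≈ 2,478.9

≈ 2480 RPM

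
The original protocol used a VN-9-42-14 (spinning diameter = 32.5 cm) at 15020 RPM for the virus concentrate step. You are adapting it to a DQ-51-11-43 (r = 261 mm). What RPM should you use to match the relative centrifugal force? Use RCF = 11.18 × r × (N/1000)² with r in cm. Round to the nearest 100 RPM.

Original rotor: r = 32.5 / 2 = 16.25 cm
RCF_original = 11.18 × 16.25 × (15.02)² = 11.18 × 16.25 × 225.6004 ≈ 40,986 × g
Your rotor: r = 261 mm = 26.1 cm
40,986 = 11.18 × 26.1 × (N/1000)²
(N/1000)² = 40,986 / 291.798 = 140.4602
N = 1000 × √140.4602 ≈ 11,851.6

11900 RPM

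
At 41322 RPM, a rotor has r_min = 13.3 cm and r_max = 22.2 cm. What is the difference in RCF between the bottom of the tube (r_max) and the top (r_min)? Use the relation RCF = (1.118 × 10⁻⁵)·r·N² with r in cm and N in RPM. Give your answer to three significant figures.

RCF_max = 1.118 × 10⁻⁵ × 22.2 × (41322)² = 1.118 × 10⁻⁵ × 22.2 × 1,707,507,684 ≈ 423,796.6 × g
RCF_min = 1.118 × 10⁻⁵ × 13.3 × (41322)² = 1.118 × 10⁻⁵ × 13.3 × 1,707,507,684 ≈ 253,896.1 × g
ΔRCF = 423,796.6 − 253,896.1 = 169,900.5

170000 x g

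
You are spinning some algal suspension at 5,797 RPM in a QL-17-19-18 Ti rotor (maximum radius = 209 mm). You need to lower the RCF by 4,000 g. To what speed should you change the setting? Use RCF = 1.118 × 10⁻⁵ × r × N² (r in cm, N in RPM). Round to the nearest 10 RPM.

r = 209 mm = 20.9 cm
Current RCF = 1.118 × 10⁻⁵ × 20.9 × (5797)² = 1.118 × 10⁻⁵ × 20.9 × 33,605,209 ≈ 7,852.3 × g
Target RCF = 7,852.3 − 4,000 = 3,852.3 × g
N² = 3,852.3 / (23.3662 × 10⁻⁵) = 16,486,635
N ≈ √16,486,635 ≈ 4,060.4

≈ 4060 RPM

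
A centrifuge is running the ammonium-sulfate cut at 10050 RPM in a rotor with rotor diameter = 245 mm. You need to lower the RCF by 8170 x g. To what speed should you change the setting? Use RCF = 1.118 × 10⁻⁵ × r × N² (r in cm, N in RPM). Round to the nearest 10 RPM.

r = 245 mm / 2 = 122.5 mm = 12.25 cm
Current RCF = 1.118 × 10⁻⁵ × 12.25 × (10050)² = 1.118 × 10⁻⁵ × 12.25 × 101,002,500 ≈ 13,832.8 × g
Target RCF = 13,832.8 − 8,170 = 5,662.8 × g
N² = 5,662.8 / (13.6955 × 10⁻⁵) = 41,347,888
N ≈ √41,347,888 ≈ 6,430.2

6430 RPM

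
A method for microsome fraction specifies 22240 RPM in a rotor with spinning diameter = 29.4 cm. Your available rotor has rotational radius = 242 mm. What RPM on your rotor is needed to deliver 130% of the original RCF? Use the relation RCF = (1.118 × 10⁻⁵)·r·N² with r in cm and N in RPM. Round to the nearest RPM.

19763 RPM

Original rotor: r = 29.4 / 2 = 14.7 cm
RCF = 1.118 × 10⁻⁵ × r × N²
RCF_original = 1.118 × 10⁻⁵ × 14.7 × (22240)² = 1.118 × 10⁻⁵ × 14.7 × 494,617,600 ≈ 81,288.4 × g
Target RCF = 1.3 × 81,288.4 ≈ 105,674.9 × g
Your rotor: r = 242 mm = 24.2 cm
105,674.9 = 1.118 × 10⁻⁵ × 24.2 × N²
N² = 105,674.9 / (27.0556 × 10⁻⁵) = 390,584,204
N ≈ √390,584,204 ≈ 19,763.2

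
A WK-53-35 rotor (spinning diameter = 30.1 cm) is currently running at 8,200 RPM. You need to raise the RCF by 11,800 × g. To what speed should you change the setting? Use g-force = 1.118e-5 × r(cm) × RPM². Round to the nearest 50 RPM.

r = 30.1 / 2 = 15.05 cm
Current RCF = 1.118 × 10⁻⁵ × 15.05 × (8200)² = 1.118 × 10⁻⁵ × 15.05 × 67,240,000 ≈ 11,313.7 × g
Target RCF = 11,313.7 + 11,800 = 23,113.7 × g
N² = 23,113.7 / (16.8259 × 10⁻⁵) = 137,369,769
N ≈ √137,369,769 ≈ 11,720.5

11700 RPM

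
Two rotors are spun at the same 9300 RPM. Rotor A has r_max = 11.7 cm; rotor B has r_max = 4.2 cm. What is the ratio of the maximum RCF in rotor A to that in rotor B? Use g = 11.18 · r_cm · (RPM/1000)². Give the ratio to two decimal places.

At fixed N, RCF ∝ r, so RCF_A/RCF_B = r_A/r_B = 11.7 / 4.2 = 2.7857.

2.79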